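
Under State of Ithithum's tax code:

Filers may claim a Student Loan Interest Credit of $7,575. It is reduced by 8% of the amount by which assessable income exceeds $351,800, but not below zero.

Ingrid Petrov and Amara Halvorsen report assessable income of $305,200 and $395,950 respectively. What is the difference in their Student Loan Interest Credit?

Ingrid ($305,200): Student Loan Interest Credit: $305,200 is at or below the $351,800 threshold, so the full $7,575 applies.
Amara ($395,950): Student Loan Interest Credit: 8% of the $44,150 excess over $351,800 is $3,532; credit = $7,575 − $3,532 = $4,043.
Difference: |$7,575 − $4,043| = $3,532.

$3,532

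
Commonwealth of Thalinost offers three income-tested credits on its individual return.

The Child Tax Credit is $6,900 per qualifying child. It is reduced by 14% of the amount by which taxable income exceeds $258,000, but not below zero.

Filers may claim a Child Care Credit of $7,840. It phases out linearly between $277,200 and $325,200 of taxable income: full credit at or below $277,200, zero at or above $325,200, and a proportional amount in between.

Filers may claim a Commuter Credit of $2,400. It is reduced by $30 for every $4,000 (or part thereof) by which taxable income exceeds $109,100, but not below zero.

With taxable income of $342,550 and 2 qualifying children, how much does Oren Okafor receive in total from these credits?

Child Tax Credit: base = 2 × $6,900 = $13,800. 14% of the $84,550 excess over $258,000 is $11,837; credit = $13,800 − $11,837 = $1,963.
Child Care Credit: $342,550 is at or above $325,200, so the credit is $0.
Commuter Credit: income exceeds $109,100 by $233,450, which is 59 full-or-partial $4,000 increments; reduction = 59 × $30 = $1,770, leaving $630.
Total: $1,963 + $0 + $630 = $2,593.

$2,593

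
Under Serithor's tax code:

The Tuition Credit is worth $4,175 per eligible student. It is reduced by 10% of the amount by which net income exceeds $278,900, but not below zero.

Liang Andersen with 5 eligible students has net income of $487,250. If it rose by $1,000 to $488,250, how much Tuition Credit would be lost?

$40

At $487,250 — base = 5 × $4,175 = $20,875. 10% of the $208,350 excess over $278,900 is $20,835; credit = $20,875 − $20,835 = $40.
At $488,250 — base = 5 × $4,175 = $20,875. 10% of the $209,350 excess over $278,900 is $20,935 ≥ base, so the credit is $0.
Lost: $40 − $0 = $40.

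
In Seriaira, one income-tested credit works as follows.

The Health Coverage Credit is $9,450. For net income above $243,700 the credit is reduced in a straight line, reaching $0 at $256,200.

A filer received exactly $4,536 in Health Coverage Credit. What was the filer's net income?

$4,536 is 4,536/9,450 of the full $9,450, so 4,914/9,450 of the $12,500 range has been used: income = $243,700 + $12,500 × 4,914/9,450 = $250,200.

$250,200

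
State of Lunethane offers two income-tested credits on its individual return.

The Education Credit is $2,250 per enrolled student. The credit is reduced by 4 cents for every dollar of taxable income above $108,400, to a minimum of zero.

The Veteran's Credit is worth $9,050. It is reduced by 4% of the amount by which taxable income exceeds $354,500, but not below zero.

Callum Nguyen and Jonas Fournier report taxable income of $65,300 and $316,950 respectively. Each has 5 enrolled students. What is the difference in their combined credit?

Callum ($65,300): Education Credit: base = 5 × $2,250 = $11,250. $65,300 is at or below the $108,400 threshold, so the full $11,250 applies. Veteran's Credit: $65,300 is at or below the $354,500 threshold, so the full $9,050 applies. total $11,250 + $9,050 = $20,300
Jonas ($316,950): Education Credit: base = 5 × $2,250 = $11,250. 4% of the $208,550 excess over $108,400 is $8,342; credit = $11,250 − $8,342 = $2,908. Veteran's Credit: $316,950 is at or below the $354,500 threshold, so the full $9,050 applies. total $2,908 + $9,050 = $11,958
Difference: |$20,300 − $11,958| = $8,342.

$8,342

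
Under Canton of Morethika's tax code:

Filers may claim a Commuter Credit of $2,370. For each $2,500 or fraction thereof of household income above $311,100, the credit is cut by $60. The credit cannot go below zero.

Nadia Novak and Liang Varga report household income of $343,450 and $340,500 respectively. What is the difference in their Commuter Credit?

$60

Nadia ($343,450): Commuter Credit: income exceeds $311,100 by $32,350, which is 13 full-or-partial $2,500 increments; reduction = 13 × $60 = $780, leaving $1,590.
Liang ($340,500): Commuter Credit: income exceeds $311,100 by $29,400, which is 12 full-or-partial $2,500 increments; reduction = 12 × $60 = $720, leaving $1,650.
Difference: |$1,590 − $1,650| = $60.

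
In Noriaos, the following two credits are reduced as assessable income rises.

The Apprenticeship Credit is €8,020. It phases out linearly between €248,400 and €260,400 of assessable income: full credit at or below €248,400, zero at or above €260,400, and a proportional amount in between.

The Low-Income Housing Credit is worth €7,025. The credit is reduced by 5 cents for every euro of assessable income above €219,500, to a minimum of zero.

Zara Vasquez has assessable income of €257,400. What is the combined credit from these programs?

Apprenticeship Credit: €257,400 is €9,000 into a €12,000 phase-out range, leaving 3,000/12,000 of the credit: €8,020 × 3,000/12,000 = €2,005.
Low-Income Housing Credit: 5% of the €37,900 excess over €219,500 is €1,895; credit = €7,025 − €1,895 = €5,130.
Total: €2,005 + €5,130 = €7,135.

€7,135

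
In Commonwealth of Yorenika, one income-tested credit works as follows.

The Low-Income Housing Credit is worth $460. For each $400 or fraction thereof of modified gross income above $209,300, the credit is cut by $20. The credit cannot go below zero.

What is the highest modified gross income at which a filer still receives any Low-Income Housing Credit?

$218,100

After 22 increments the reduction is 22 × $20 = $440, leaving $20; one more increment wipes it out. Increment 22 ends at excess 22 × $400 = $8,800, so the highest qualifying income is $209,300 + $8,800 = $218,100.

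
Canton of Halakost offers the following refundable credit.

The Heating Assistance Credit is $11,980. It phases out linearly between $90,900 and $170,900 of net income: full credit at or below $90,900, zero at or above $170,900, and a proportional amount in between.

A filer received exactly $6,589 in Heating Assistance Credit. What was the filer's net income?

$6,589 is 6,589/11,980 of the full $11,980, so 5,391/11,980 of the $80,000 range has been used: income = $90,900 + $80,000 × 5,391/11,980 = $126,900.

$126,900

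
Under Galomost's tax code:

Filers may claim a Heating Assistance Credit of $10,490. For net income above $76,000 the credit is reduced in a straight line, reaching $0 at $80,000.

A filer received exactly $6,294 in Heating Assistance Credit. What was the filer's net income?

$77,600

$6,294 is 6,294/10,490 of the full $10,490, so 4,196/10,490 of the $4,000 range has been used: income = $76,000 + $4,000 × 4,196/10,490 = $77,600.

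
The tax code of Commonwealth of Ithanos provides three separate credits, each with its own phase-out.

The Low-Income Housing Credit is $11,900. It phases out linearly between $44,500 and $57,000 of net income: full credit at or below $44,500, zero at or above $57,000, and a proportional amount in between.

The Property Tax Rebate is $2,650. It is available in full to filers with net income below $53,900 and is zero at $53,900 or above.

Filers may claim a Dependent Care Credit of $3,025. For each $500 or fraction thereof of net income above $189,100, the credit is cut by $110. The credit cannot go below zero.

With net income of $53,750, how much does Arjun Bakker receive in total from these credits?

$8,769

Low-Income Housing Credit: $53,750 is $9,250 into a $12,500 phase-out range, leaving 3,250/12,500 of the credit: $11,900 × 3,250/12,500 = $3,094.
Property Tax Rebate: $53,750 is below the $53,900 cutoff, so the full $2,650 applies.
Dependent Care Credit: $53,750 is at or below the $189,100 threshold, so the full $3,025 applies.
Total: $3,094 + $2,650 + $3,025 = $8,769.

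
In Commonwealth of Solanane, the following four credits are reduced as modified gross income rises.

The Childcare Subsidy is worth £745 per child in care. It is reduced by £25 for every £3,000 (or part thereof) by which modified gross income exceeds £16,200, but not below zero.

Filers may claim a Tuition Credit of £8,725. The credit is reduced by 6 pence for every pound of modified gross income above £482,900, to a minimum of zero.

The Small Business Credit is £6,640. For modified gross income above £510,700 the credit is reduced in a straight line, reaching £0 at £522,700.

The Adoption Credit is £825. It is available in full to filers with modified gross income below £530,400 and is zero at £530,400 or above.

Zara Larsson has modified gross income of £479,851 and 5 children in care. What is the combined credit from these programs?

£16,190

Childcare Subsidy: base = 5 × £745 = £3,725. income exceeds £16,200 by £463,651 → 155 increments × £25 = £3,875 ≥ base, so the credit is £0.
Tuition Credit: £479,851 is at or below the £482,900 threshold, so the full £8,725 applies.
Small Business Credit: £479,851 is at or below the £510,700 threshold, so the full £6,640 applies.
Adoption Credit: £479,851 is below the £530,400 cutoff, so the full £825 applies.
Total: £0 + £8,725 + £6,640 + £825 = £16,190.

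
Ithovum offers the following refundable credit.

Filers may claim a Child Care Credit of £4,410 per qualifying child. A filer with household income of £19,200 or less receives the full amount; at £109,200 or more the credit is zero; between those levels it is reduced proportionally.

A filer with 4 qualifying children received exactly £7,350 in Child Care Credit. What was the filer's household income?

£71,700

Full credit = 4 × £4,410 = £17,640.
£7,350 is 7,350/17,640 of the full £17,640, so 10,290/17,640 of the £90,000 range has been used: income = £19,200 + £90,000 × 10,290/17,640 = £71,700.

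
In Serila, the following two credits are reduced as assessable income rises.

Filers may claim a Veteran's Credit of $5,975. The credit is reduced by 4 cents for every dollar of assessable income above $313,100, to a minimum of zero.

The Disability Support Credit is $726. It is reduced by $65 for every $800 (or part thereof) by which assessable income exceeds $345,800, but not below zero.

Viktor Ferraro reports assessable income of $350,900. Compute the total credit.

Veteran's Credit: 4% of the $37,800 excess over $313,100 is $1,512; credit = $5,975 − $1,512 = $4,463.
Disability Support Credit: income exceeds $345,800 by $5,100, which is 7 full-or-partial $800 increments; reduction = 7 × $65 = $455, leaving $271.
Total: $4,463 + $271 = $4,734.

$4,734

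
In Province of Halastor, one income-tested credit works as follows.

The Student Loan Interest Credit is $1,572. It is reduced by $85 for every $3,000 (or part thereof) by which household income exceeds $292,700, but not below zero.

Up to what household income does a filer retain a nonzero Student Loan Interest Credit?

After 18 increments the reduction is 18 × $85 = $1,530, leaving $42; one more increment wipes it out. Increment 18 ends at excess 18 × $3,000 = $54,000, so the highest qualifying income is $292,700 + $54,000 = $346,700.

$346,700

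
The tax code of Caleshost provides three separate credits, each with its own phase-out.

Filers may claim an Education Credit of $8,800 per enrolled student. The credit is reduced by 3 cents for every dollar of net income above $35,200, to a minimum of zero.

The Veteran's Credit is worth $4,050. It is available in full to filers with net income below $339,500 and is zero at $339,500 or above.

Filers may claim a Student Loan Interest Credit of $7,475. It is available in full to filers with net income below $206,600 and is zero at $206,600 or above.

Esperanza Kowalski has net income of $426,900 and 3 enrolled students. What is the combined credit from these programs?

$14,649

Education Credit: base = 3 × $8,800 = $26,400. 3% of the $391,700 excess over $35,200 is $11,751; credit = $26,400 − $11,751 = $14,649.
Veteran's Credit: $426,900 meets or exceeds the $339,500 cutoff, so the credit is $0.
Student Loan Interest Credit: $426,900 meets or exceeds the $206,600 cutoff, so the credit is $0.
Total: $14,649 + $0 + $0 = $14,649.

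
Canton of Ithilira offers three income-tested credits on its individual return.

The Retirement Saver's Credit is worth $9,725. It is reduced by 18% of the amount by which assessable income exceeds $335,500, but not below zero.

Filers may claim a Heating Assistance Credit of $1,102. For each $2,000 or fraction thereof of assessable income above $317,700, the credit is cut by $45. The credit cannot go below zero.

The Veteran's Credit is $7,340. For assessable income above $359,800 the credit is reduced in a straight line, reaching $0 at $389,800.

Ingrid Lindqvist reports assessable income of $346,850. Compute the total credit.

Retirement Saver's Credit: 18% of the $11,350 excess over $335,500 is $2,043; credit = $9,725 − $2,043 = $7,682.
Heating Assistance Credit: income exceeds $317,700 by $29,150, which is 15 full-or-partial $2,000 increments; reduction = 15 × $45 = $675, leaving $427.
Veteran's Credit: $346,850 is at or below the $359,800 threshold, so the full $7,340 applies.
Total: $7,682 + $427 + $7,340 = $15,449.

$15,449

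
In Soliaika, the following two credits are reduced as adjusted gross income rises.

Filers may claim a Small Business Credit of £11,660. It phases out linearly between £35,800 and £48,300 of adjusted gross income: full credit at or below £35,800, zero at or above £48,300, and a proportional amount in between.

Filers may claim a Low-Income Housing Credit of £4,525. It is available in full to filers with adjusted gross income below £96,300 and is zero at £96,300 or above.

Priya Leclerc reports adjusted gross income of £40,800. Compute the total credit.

Small Business Credit: £40,800 is £5,000 into a £12,500 phase-out range, leaving 7,500/12,500 of the credit: £11,660 × 7,500/12,500 = £6,996.
Low-Income Housing Credit: £40,800 is below the £96,300 cutoff, so the full £4,525 applies.
Total: £6,996 + £4,525 = £11,521.

£11,521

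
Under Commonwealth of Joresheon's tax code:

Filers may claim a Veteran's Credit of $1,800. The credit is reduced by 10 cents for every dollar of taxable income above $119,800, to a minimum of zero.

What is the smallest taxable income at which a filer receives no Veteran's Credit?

The credit falls by 10% of each dollar above $119,800, so it reaches zero when the excess is $1,800 / 10% = $18,000: income = $119,800 + $18,000 = $137,800.

$137,800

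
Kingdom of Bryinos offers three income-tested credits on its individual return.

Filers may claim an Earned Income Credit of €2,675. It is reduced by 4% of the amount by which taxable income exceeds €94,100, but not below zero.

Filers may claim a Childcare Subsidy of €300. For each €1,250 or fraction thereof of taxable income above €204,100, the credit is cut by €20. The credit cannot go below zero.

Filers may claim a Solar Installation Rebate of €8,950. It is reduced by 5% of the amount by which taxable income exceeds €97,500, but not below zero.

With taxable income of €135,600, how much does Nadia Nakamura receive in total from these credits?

Earned Income Credit: 4% of the €41,500 excess over €94,100 is €1,660; credit = €2,675 − €1,660 = €1,015.
Childcare Subsidy: €135,600 is at or below the €204,100 threshold, so the full €300 applies.
Solar Installation Rebate: 5% of the €38,100 excess over €97,500 is €1,905; credit = €8,950 − €1,905 = €7,045.
Total: €1,015 + €300 + €7,045 = €8,360.

€8,360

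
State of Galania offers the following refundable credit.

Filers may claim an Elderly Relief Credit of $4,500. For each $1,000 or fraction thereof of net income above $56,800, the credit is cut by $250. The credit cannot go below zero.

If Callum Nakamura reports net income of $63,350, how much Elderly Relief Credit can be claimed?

Elderly Relief Credit: income exceeds $56,800 by $6,550, which is 7 full-or-partial $1,000 increments; reduction = 7 × $250 = $1,750, leaving $2,750.

$2,750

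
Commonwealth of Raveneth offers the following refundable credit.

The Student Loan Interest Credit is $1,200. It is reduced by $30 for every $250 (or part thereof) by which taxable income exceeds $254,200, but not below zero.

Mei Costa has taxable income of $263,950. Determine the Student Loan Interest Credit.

$30

Student Loan Interest Credit: income exceeds $254,200 by $9,750, which is 39 full-or-partial $250 increments; reduction = 39 × $30 = $1,170, leaving $30.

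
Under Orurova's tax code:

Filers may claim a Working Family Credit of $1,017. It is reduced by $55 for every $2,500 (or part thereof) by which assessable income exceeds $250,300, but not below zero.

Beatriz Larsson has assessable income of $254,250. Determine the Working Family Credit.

Working Family Credit: income exceeds $250,300 by $3,950, which is 2 full-or-partial $2,500 increments; reduction = 2 × $55 = $110, leaving $907.

$907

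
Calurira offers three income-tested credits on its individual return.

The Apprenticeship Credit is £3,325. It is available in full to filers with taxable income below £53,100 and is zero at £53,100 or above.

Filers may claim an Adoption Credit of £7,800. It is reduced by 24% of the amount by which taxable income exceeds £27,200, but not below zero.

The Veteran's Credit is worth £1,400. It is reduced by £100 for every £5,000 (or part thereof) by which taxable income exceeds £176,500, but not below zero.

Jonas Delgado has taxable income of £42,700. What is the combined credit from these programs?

£8,805

Apprenticeship Credit: £42,700 is below the £53,100 cutoff, so the full £3,325 applies.
Adoption Credit: 24% of the £15,500 excess over £27,200 is £3,720; credit = £7,800 − £3,720 = £4,080.
Veteran's Credit: £42,700 is at or below the £176,500 threshold, so the full £1,400 applies.
Total: £3,325 + £4,080 + £1,400 = £8,805.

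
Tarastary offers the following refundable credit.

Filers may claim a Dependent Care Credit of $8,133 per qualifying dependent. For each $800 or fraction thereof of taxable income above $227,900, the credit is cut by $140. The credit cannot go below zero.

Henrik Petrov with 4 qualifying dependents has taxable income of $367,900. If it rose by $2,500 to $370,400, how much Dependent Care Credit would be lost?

$560

At $367,900 — base = 4 × $8,133 = $32,532. income exceeds $227,900 by $140,000, which is 175 full-or-partial $800 increments; reduction = 175 × $140 = $24,500, leaving $8,032.
At $370,400 — base = 4 × $8,133 = $32,532. income exceeds $227,900 by $142,500, which is 179 full-or-partial $800 increments; reduction = 179 × $140 = $25,060, leaving $7,472.
Lost: $8,032 − $7,472 = $560.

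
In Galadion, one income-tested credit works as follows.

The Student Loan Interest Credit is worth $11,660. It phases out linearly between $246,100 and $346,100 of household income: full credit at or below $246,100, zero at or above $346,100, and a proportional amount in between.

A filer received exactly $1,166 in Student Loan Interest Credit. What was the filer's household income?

$1,166 is 1,166/11,660 of the full $11,660, so 10,494/11,660 of the $100,000 range has been used: income = $246,100 + $100,000 × 10,494/11,660 = $336,100.

$336,100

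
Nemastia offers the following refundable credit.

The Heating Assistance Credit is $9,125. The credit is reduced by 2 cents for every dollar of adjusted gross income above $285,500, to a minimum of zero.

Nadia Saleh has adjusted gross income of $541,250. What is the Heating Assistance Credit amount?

$4,010

Heating Assistance Credit: 2% of the $255,750 excess over $285,500 is $5,115; credit = $9,125 − $5,115 = $4,010.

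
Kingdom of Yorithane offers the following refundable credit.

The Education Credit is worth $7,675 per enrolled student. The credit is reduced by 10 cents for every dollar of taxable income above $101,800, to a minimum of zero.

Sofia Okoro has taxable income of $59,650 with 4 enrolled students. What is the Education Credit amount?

$30,700

Education Credit: base = 4 × $7,675 = $30,700. $59,650 is at or below the $101,800 threshold, so the full $30,700 applies.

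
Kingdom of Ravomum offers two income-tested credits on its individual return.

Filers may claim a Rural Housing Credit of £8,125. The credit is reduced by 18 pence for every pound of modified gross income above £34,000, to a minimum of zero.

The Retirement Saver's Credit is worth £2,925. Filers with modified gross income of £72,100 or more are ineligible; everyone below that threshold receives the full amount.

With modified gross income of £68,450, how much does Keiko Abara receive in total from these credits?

Rural Housing Credit: 18% of the £34,450 excess over £34,000 is £6,201; credit = £8,125 − £6,201 = £1,924.
Retirement Saver's Credit: £68,450 is below the £72,100 cutoff, so the full £2,925 applies.
Total: £1,924 + £2,925 = £4,849.

£4,849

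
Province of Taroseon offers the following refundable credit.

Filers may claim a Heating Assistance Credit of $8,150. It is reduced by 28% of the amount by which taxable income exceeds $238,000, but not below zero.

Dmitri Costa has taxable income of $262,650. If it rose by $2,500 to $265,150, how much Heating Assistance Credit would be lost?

$700

At $262,650 — 28% of the $24,650 excess over $238,000 is $6,902; credit = $8,150 − $6,902 = $1,248.
At $265,150 — 28% of the $27,150 excess over $238,000 is $7,602; credit = $8,150 − $7,602 = $548.
Lost: $1,248 − $548 = $700.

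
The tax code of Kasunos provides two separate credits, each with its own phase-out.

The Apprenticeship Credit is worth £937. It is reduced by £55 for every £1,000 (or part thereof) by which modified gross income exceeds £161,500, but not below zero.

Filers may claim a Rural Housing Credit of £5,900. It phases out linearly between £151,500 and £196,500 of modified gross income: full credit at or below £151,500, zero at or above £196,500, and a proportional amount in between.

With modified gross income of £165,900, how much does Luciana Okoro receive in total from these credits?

Apprenticeship Credit: income exceeds £161,500 by £4,400, which is 5 full-or-partial £1,000 increments; reduction = 5 × £55 = £275, leaving £662.
Rural Housing Credit: £165,900 is £14,400 into a £45,000 phase-out range, leaving 30,600/45,000 of the credit: £5,900 × 30,600/45,000 = £4,012.
Total: £662 + £4,012 = £4,674.

£4,674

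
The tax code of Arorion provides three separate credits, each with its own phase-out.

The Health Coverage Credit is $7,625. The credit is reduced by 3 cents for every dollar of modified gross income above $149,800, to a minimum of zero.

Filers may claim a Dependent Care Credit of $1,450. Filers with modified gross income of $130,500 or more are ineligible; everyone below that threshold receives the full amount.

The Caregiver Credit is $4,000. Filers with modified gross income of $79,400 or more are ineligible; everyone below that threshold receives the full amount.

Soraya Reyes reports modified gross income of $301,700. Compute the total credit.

Health Coverage Credit: 3% of the $151,900 excess over $149,800 is $4,557; credit = $7,625 − $4,557 = $3,068.
Dependent Care Credit: $301,700 meets or exceeds the $130,500 cutoff, so the credit is $0.
Caregiver Credit: $301,700 meets or exceeds the $79,400 cutoff, so the credit is $0.
Total: $3,068 + $0 + $0 = $3,068.

$3,068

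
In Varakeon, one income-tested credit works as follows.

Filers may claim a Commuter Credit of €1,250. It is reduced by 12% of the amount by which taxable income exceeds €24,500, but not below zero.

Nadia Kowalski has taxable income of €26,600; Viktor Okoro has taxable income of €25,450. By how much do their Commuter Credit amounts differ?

€138

Nadia (€26,600): Commuter Credit: 12% of the €2,100 excess over €24,500 is €252; credit = €1,250 − €252 = €998.
Viktor (€25,450): Commuter Credit: 12% of the €950 excess over €24,500 is €114; credit = €1,250 − €114 = €1,136.
Difference: |€998 − €1,136| = €138.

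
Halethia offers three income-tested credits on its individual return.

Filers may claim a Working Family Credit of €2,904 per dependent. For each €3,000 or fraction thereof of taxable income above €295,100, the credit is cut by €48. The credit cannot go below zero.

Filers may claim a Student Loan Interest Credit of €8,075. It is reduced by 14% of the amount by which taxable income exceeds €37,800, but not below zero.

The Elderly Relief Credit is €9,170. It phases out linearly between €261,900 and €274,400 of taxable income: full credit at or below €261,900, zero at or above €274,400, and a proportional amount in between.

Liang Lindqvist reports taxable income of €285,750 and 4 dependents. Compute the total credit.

Working Family Credit: base = 4 × €2,904 = €11,616. €285,750 is at or below the €295,100 threshold, so the full €11,616 applies.
Student Loan Interest Credit: 14% of the €247,950 excess over €37,800 is €34,713 ≥ base, so the credit is €0.
Elderly Relief Credit: €285,750 is at or above €274,400, so the credit is €0.
Total: €11,616 + €0 + €0 = €11,616.

€11,616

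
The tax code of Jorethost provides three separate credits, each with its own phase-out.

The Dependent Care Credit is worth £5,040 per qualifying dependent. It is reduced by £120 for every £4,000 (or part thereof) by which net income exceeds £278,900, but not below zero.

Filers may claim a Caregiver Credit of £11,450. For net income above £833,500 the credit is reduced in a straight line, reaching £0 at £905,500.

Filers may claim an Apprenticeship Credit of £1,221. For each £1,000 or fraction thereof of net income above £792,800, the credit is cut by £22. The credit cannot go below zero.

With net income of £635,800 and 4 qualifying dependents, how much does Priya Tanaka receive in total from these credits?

Dependent Care Credit: base = 4 × £5,040 = £20,160. income exceeds £278,900 by £356,900, which is 90 full-or-partial £4,000 increments; reduction = 90 × £120 = £10,800, leaving £9,360.
Caregiver Credit: £635,800 is at or below the £833,500 threshold, so the full £11,450 applies.
Apprenticeship Credit: £635,800 is at or below the £792,800 threshold, so the full £1,221 applies.
Total: £9,360 + £11,450 + £1,221 = £22,031.

£22,031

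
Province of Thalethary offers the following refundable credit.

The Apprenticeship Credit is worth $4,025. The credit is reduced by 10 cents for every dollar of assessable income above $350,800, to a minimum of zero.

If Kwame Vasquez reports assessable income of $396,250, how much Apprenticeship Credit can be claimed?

$0

Apprenticeship Credit: 10% of the $45,450 excess over $350,800 is $4,545 ≥ base, so the credit is $0.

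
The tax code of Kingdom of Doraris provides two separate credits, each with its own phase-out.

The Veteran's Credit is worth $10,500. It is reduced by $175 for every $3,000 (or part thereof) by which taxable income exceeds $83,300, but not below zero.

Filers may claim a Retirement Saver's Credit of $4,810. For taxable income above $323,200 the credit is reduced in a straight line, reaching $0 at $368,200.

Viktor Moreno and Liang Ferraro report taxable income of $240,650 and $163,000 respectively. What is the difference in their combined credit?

$4,550

Viktor ($240,650): Veteran's Credit: income exceeds $83,300 by $157,350, which is 53 full-or-partial $3,000 increments; reduction = 53 × $175 = $9,275, leaving $1,225. Retirement Saver's Credit: $240,650 is at or below the $323,200 threshold, so the full $4,810 applies. total $1,225 + $4,810 = $6,035
Liang ($163,000): Veteran's Credit: income exceeds $83,300 by $79,700, which is 27 full-or-partial $3,000 increments; reduction = 27 × $175 = $4,725, leaving $5,775. Retirement Saver's Credit: $163,000 is at or below the $323,200 threshold, so the full $4,810 applies. total $5,775 + $4,810 = $10,585
Difference: |$6,035 − $10,585| = $4,550.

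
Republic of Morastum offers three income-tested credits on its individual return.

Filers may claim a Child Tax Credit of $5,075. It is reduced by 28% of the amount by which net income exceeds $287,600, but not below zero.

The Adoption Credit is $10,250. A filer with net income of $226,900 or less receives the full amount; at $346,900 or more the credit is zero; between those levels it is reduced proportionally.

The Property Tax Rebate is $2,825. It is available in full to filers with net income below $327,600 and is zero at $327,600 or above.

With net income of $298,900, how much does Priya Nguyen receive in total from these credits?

Child Tax Credit: 28% of the $11,300 excess over $287,600 is $3,164; credit = $5,075 − $3,164 = $1,911.
Adoption Credit: $298,900 is $72,000 into a $120,000 phase-out range, leaving 48,000/120,000 of the credit: $10,250 × 48,000/120,000 = $4,100.
Property Tax Rebate: $298,900 is below the $327,600 cutoff, so the full $2,825 applies.
Total: $1,911 + $4,100 + $2,825 = $8,836.

$8,836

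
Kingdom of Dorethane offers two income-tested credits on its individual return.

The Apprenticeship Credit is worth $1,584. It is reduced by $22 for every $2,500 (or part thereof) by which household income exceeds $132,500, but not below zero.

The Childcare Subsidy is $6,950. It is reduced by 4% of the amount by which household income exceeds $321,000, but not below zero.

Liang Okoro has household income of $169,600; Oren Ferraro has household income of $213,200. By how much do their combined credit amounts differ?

$396

Liang ($169,600): Apprenticeship Credit: income exceeds $132,500 by $37,100, which is 15 full-or-partial $2,500 increments; reduction = 15 × $22 = $330, leaving $1,254. Childcare Subsidy: $169,600 is at or below the $321,000 threshold, so the full $6,950 applies. total $1,254 + $6,950 = $8,204
Oren ($213,200): Apprenticeship Credit: income exceeds $132,500 by $80,700, which is 33 full-or-partial $2,500 increments; reduction = 33 × $22 = $726, leaving $858. Childcare Subsidy: $213,200 is at or below the $321,000 threshold, so the full $6,950 applies. total $858 + $6,950 = $7,808
Difference: |$8,204 − $7,808| = $396.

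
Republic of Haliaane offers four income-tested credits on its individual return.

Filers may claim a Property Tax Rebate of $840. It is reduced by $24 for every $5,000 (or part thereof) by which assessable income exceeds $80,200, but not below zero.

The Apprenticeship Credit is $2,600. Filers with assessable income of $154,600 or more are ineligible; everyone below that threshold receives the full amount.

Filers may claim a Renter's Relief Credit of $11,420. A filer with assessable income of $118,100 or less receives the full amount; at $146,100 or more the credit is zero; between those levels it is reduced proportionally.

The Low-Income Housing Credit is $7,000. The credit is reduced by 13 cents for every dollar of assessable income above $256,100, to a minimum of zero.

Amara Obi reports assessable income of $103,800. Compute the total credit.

$21,740

Property Tax Rebate: income exceeds $80,200 by $23,600, which is 5 full-or-partial $5,000 increments; reduction = 5 × $24 = $120, leaving $720.
Apprenticeship Credit: $103,800 is below the $154,600 cutoff, so the full $2,600 applies.
Renter's Relief Credit: $103,800 is at or below the $118,100 threshold, so the full $11,420 applies.
Low-Income Housing Credit: $103,800 is at or below the $256,100 threshold, so the full $7,000 applies.
Total: $720 + $2,600 + $11,420 + $7,000 = $21,740.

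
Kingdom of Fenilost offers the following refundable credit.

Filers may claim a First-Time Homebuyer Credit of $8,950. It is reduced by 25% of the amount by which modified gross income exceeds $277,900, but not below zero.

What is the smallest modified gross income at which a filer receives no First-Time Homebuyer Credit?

$313,700

The credit falls by 25% of each dollar above $277,900, so it reaches zero when the excess is $8,950 / 25% = $35,800: income = $277,900 + $35,800 = $313,700.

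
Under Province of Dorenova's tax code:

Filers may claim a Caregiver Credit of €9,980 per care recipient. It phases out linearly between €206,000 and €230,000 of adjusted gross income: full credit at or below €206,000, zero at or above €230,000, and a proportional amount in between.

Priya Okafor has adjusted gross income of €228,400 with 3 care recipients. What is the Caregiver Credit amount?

€1,996

Caregiver Credit: base = 3 × €9,980 = €29,940. €228,400 is €22,400 into a €24,000 phase-out range, leaving 1,600/24,000 of the credit: €29,940 × 1,600/24,000 = €1,996.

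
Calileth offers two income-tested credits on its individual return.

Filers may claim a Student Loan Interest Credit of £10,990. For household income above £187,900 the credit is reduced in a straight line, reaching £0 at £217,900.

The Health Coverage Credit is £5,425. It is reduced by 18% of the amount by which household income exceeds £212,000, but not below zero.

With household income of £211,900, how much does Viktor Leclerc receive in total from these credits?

Student Loan Interest Credit: £211,900 is £24,000 into a £30,000 phase-out range, leaving 6,000/30,000 of the credit: £10,990 × 6,000/30,000 = £2,198.
Health Coverage Credit: £211,900 is at or below the £212,000 threshold, so the full £5,425 applies.
Total: £2,198 + £5,425 = £7,623.

£7,623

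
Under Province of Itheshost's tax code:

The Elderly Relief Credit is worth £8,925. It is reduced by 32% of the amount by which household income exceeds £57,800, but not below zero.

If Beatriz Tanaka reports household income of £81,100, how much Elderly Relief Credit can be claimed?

£1,469

Elderly Relief Credit: 32% of the £23,300 excess over £57,800 is £7,456; credit = £8,925 − £7,456 = £1,469.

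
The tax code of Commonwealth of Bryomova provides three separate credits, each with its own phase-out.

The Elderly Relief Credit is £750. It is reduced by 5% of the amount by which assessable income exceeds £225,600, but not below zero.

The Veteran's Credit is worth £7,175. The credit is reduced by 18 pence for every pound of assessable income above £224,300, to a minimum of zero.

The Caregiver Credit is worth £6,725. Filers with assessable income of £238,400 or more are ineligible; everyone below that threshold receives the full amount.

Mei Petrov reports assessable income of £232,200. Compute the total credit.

£12,898

Elderly Relief Credit: 5% of the £6,600 excess over £225,600 is £330; credit = £750 − £330 = £420.
Veteran's Credit: 18% of the £7,900 excess over £224,300 is £1,422; credit = £7,175 − £1,422 = £5,753.
Caregiver Credit: £232,200 is below the £238,400 cutoff, so the full £6,725 applies.
Total: £420 + £5,753 + £6,725 = £12,898.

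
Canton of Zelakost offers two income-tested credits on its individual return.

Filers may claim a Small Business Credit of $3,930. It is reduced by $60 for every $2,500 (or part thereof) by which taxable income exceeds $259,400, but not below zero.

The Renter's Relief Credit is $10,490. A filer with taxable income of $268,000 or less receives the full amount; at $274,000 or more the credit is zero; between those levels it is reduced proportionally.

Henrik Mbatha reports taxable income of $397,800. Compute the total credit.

Small Business Credit: income exceeds $259,400 by $138,400, which is 56 full-or-partial $2,500 increments; reduction = 56 × $60 = $3,360, leaving $570.
Renter's Relief Credit: $397,800 is at or above $274,000, so the credit is $0.
Total: $570 + $0 = $570.

$570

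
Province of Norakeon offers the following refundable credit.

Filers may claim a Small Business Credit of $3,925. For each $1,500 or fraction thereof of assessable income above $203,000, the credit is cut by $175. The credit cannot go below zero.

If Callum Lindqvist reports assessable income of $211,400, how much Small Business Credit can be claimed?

Small Business Credit: income exceeds $203,000 by $8,400, which is 6 full-or-partial $1,500 increments; reduction = 6 × $175 = $1,050, leaving $2,875.

$2,875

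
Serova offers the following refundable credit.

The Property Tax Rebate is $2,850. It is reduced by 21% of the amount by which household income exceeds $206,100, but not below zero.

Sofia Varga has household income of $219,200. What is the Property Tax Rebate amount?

Property Tax Rebate: 21% of the $13,100 excess over $206,100 is $2,751; credit = $2,850 − $2,751 = $99.

$99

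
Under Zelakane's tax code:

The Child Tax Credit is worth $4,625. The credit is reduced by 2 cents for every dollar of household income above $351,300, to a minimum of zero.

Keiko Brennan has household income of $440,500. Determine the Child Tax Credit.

Child Tax Credit: 2% of the $89,200 excess over $351,300 is $1,784; credit = $4,625 − $1,784 = $2,841.

$2,841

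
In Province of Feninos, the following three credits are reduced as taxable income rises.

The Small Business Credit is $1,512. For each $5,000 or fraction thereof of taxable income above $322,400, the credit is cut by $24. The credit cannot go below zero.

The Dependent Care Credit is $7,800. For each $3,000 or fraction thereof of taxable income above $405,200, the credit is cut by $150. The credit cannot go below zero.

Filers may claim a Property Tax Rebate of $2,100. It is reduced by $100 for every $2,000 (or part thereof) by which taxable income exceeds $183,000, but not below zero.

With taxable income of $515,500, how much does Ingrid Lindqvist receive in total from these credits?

Small Business Credit: income exceeds $322,400 by $193,100, which is 39 full-or-partial $5,000 increments; reduction = 39 × $24 = $936, leaving $576.
Dependent Care Credit: income exceeds $405,200 by $110,300, which is 37 full-or-partial $3,000 increments; reduction = 37 × $150 = $5,550, leaving $2,250.
Property Tax Rebate: income exceeds $183,000 by $332,500 → 167 increments × $100 = $16,700 ≥ base, so the credit is $0.
Total: $576 + $2,250 + $0 = $2,826.

$2,826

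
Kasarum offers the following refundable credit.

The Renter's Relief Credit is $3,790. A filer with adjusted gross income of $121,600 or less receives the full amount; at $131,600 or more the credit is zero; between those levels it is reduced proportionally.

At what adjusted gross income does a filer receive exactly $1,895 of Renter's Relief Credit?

$126,600

$1,895 is 1,895/3,790 of the full $3,790, so 1,895/3,790 of the $10,000 range has been used: income = $121,600 + $10,000 × 1,895/3,790 = $126,600.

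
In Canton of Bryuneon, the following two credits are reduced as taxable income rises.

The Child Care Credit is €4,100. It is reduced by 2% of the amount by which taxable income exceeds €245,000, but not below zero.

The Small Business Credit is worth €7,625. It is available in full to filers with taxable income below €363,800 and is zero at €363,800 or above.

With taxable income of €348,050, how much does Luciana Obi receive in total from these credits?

€9,664

Child Care Credit: 2% of the €103,050 excess over €245,000 is €2,061; credit = €4,100 − €2,061 = €2,039.
Small Business Credit: €348,050 is below the €363,800 cutoff, so the full €7,625 applies.
Total: €2,039 + €7,625 = €9,664.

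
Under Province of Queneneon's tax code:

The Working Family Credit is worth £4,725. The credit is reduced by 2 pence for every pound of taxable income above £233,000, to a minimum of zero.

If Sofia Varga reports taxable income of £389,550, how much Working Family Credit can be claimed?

Working Family Credit: 2% of the £156,550 excess over £233,000 is £3,131; credit = £4,725 − £3,131 = £1,594.

£1,594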